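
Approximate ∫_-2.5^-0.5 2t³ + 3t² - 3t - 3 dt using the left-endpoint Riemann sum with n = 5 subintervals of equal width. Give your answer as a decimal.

-2.72

Δt = (-0.5 − (-2.5))/5 = 0.4.
Left endpoints: -2.5, -2.1, -1.7, -1.3, -0.9.
f(-2.5) = -8, f(-2.1) = -1.992, f(-1.7) = 0.944, f(-1.3) = 1.576, f(-0.9) = 0.672.
Sum = Δt · [f(-2.5) + f(-2.1) + f(-1.7) + f(-1.3) + f(-0.9)].
Sum = -2.72.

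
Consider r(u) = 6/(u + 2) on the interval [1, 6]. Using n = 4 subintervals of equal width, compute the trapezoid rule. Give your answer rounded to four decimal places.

5.9582

Δu = (6 − 1)/4 = 1.25.
r(1) = 2, r(2.25) = 24/17, r(3.5) = 12/11, r(4.75) = 8/9, r(6) = 0.75.
T_4 = (Δu/2)·[r(u_0) + 2r(u_1) + 2r(u_2) + 2r(u_3) + r(u_4)].
Sum ≈ 5.9582.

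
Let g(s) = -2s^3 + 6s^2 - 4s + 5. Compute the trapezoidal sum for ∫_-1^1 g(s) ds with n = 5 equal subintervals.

14.32

Δs = (1 − (-1))/5 = 0.4.
g(-1) = 17, g(-0.6) = 9.992, g(-0.2) = 6.056, g(0.2) = 4.424, g(0.6) = 4.328, g(1) = 5.
T_5 = (Δs/2)·[g(s_0) + 2g(s_1) + ... + 2g(s_{4}) + g(s_5)].
Sum = 14.32.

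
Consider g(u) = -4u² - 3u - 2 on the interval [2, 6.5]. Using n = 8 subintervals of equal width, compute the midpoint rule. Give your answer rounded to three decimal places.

-421.400

Δu = (6.5 − 2)/8 = 0.5625.
Midpoints: 2.28125, 2.84375, 3.40625, 3.96875, 4.53125, 5.09375, 5.65625, 6.21875.
g(2.28125) = -29.66015625, g(2.84375) = -42.87890625, g(3.40625) = -58.62890625, g(3.96875) = -76.91015625, g(4.53125) = -97.72265625, g(5.09375) = -121.06640625, g(5.65625) = -146.94140625, g(6.21875) = -175.34765625.
Sum = Δu · [g(2.28125) + g(2.84375) + g(3.40625) + ...].
Sum ≈ -421.400.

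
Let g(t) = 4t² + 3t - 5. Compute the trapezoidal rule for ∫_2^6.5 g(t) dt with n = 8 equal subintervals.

391.32421875

Δt = (6.5 − 2)/8 = 0.5625.
g(2) = 17, g(2.5625) = 28.953125, g(3.125) = 43.4375, g(3.6875) = 60.453125, g(4.25) = 80, g(4.8125) = 102.078125, g(5.375) = 126.6875, g(5.9375) = 153.828125, g(6.5) = 183.5.
T_8 = (Δt/2)·[g(t_0) + 2g(t_1) + ... + 2g(t_{7}) + g(t_8)].
Sum = 391.32421875.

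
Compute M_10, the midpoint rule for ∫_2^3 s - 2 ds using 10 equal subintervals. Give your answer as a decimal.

0.5

Δs = (3 − 2)/10 = 0.1.
Midpoints: 2.05, 2.15, 2.25, 2.35, 2.45, 2.55, 2.65, 2.75, 2.85, 2.95.
f(2.05) = 0.05, f(2.15) = 0.15, f(2.25) = 0.25, f(2.35) = 0.35, f(2.45) = 0.45, f(2.55) = 0.55, f(2.65) = 0.65, f(2.75) = 0.75, f(2.85) = 0.85, f(2.95) = 0.95.
Sum = Δs · [f(2.05) + f(2.15) + f(2.25) + ...].
Sum = 0.5.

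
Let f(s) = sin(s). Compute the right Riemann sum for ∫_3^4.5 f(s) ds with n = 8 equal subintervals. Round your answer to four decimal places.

-0.8818

Δs = (4.5 − 3)/8 = 0.1875.
Right endpoints: 3.1875, 3.375, 3.5625, 3.75, 3.9375, 4.125, 4.3125, 4.5.
f(3.1875) ≈ -0.0459, f(3.375) ≈ -0.2313, f(3.5625) ≈ -0.4086, f(3.75) ≈ -0.5716, f(3.9375) ≈ -0.7145, f(4.125) ≈ -0.8324, f(4.3125) ≈ -0.9211, f(4.5) ≈ -0.9775.
Sum = Δs · [f(3.1875) + f(3.375) + f(3.5625) + ...].
Sum ≈ -0.8818.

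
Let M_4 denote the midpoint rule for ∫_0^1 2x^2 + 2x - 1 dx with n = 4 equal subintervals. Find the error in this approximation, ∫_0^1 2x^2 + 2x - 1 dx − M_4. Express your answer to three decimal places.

Exact integral: ∫_0^1 f(x) dx ≈ 0.66667.
M_4 = 0.65625.
Error ≈ 0.66667 − 0.65625 ≈ 0.010.

0.010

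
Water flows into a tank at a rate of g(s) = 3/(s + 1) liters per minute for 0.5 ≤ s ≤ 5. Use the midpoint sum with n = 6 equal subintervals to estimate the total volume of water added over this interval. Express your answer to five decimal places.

4.13080

Δs = (5 − 0.5)/6 = 0.75.
Midpoints: 0.875, 1.625, 2.375, 3.125, 3.875, 4.625.
g(0.875) = 1.6, g(1.625) = 8/7, g(2.375) = 8/9, g(3.125) = 8/11, g(3.875) = 8/13, g(4.625) = 8/15.
Sum = Δs · [g(0.875) + g(1.625) + g(2.375) + ...].
Sum ≈ 4.13080.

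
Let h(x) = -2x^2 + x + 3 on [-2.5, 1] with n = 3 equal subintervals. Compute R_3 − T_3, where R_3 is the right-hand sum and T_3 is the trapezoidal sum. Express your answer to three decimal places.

8.167

R_3 ≈ 3.37037.
T_3 ≈ -4.79630.
R_3 − T_3 ≈ 8.167.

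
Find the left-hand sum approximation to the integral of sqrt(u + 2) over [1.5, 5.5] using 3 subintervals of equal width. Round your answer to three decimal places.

8.737

Δu = (5.5 − 1.5)/3 = 4/3.
Left endpoints: 1.5, 17/6, 25/6.
f(1.5) ≈ 1.871, f(17/6) ≈ 2.198, f(25/6) ≈ 2.483.
Sum = Δu · [f(1.5) + f(17/6) + f(25/6)].
Sum ≈ 8.737.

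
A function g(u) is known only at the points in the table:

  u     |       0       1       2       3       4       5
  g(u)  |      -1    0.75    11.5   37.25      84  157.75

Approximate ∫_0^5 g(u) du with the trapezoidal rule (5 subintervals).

Δu = 1.
T_5 = (1/2)·[(-1) + 2·0.75 + 2·11.5 + 2·37.25 + 2·84 + 157.75] = 211.875.

211.875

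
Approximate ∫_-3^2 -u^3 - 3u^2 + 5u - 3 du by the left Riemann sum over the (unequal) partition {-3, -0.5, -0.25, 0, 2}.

-53.63671875

Subinterval widths: 2.5, 0.25, 0.25, 2.
Left endpoints: -3, -0.5, -0.25, 0.
f(-3) = -18, f(-0.5) = -6.125, f(-0.25) = -4.421875, f(0) = -3.
Sum = Σ Δu_i · f(u_i).
Sum = -53.63671875.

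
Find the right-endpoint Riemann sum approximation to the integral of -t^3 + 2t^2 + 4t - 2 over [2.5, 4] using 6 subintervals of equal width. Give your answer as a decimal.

Δt = (4 − 2.5)/6 = 0.25.
Right endpoints: 2.75, 3, 3.25, 3.5, 3.75, 4.
f(2.75) = 3.328125, f(3) = 1, f(3.25) = -2.203125, f(3.5) = -6.375, f(3.75) = -11.609375, f(4) = -18.
Sum = Δt · [f(2.75) + f(3) + f(3.25) + ...].
Sum = -8.46484375.

-8.46484375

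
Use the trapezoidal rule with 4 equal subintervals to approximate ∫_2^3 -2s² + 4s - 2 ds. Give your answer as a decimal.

Δs = (3 − 2)/4 = 0.25.
f(2) = -2, f(2.25) = -3.125, f(2.5) = -4.5, f(2.75) = -6.125, f(3) = -8.
T_4 = (Δs/2)·[f(s_0) + 2f(s_1) + 2f(s_2) + 2f(s_3) + f(s_4)].
Sum = -4.6875.

-4.6875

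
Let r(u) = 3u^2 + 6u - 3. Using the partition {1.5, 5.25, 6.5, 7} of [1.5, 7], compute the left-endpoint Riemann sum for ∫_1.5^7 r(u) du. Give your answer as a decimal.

Subinterval widths: 3.75, 1.25, 0.5.
Left endpoints: 1.5, 5.25, 6.5.
r(1.5) = 12.75, r(5.25) = 111.1875, r(6.5) = 162.75.
Sum = Σ Δu_i · r(u_i).
Sum = 268.171875.

268.171875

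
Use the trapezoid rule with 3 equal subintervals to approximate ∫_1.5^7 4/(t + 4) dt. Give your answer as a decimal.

2.8

Δt = (7 − 1.5)/3 = 11/6.
f(1.5) = 8/11, f(10/3) = 6/11, f(31/6) = 24/55, f(7) = 4/11.
T_3 = (Δt/2)·[f(t_0) + 2f(t_1) + 2f(t_2) + f(t_3)].
Sum = 2.8.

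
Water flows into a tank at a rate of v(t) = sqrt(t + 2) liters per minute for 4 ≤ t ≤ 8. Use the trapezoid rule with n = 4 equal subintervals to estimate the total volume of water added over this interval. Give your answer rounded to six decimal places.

Δt = (8 − 4)/4 = 1.
v(4) ≈ 2.449490, v(5) ≈ 2.645751, v(6) ≈ 2.828427, v(7) ≈ 3.000000, v(8) ≈ 3.162278.
T_4 = (Δt/2)·[v(t_0) + 2v(t_1) + 2v(t_2) + 2v(t_3) + v(t_4)].
Sum ≈ 11.280062.

11.280062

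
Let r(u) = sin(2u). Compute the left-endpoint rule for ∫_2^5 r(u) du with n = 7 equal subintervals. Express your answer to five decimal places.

0.04137

Δu = (5 − 2)/7 = 3/7.
Left endpoints: 2, 17/7, 20/7, 23/7, 26/7, 29/7, 32/7.
r(2) ≈ -0.75680, r(17/7) ≈ -0.98954, r(20/7) ≈ -0.53871, r(23/7) ≈ 0.28427, r(26/7) ≈ 0.91087, r(29/7) ≈ 0.90824, r(32/7) ≈ 0.27820.
Sum = Δu · [r(2) + r(17/7) + r(20/7) + ...].
Sum ≈ 0.04137.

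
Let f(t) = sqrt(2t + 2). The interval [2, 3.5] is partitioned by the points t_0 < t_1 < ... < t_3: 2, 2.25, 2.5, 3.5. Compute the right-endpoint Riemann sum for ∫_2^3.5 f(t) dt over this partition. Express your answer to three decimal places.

Subinterval widths: 0.25, 0.25, 1.
Right endpoints: 2.25, 2.5, 3.5.
f(2.25) ≈ 2.550, f(2.5) ≈ 2.646, f(3.5) ≈ 3.000.
Sum = Σ Δt_i · f(t_i).
Sum ≈ 4.299.

4.299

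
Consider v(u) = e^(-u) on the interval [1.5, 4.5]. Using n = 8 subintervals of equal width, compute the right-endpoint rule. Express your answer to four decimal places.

0.1747

Δu = (4.5 − 1.5)/8 = 0.375.
Right endpoints: 1.875, 2.25, 2.625, 3, 3.375, 3.75, 4.125, 4.5.
v(1.875) ≈ 0.1534, v(2.25) ≈ 0.1054, v(2.625) ≈ 0.0724, v(3) ≈ 0.0498, v(3.375) ≈ 0.0342, v(3.75) ≈ 0.0235, v(4.125) ≈ 0.0162, v(4.5) ≈ 0.0111.
Sum = Δu · [v(1.875) + v(2.25) + v(2.625) + ...].
Sum ≈ 0.1747.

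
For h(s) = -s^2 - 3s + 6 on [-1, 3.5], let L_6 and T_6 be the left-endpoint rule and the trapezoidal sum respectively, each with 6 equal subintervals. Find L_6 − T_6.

L_6 = 4.359375.
T_6 = -4.921875.
L_6 − T_6 = 9.28125.

9.28125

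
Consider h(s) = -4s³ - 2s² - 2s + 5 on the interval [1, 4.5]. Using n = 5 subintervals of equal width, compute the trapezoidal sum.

Δs = (4.5 − 1)/5 = 0.7.
h(1) = -3, h(1.7) = -23.832, h(2.4) = -66.616, h(3.1) = -139.584, h(3.8) = -250.968, h(4.5) = -409.
T_5 = (Δs/2)·[h(s_0) + 2h(s_1) + ... + 2h(s_{4}) + h(s_5)].
Sum = -480.9.

-480.9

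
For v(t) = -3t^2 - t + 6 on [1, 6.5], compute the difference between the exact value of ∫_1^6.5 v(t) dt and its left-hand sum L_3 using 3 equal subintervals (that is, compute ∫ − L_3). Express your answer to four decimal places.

Exact integral: ∫_1^6.5 v(t) dt = -261.25.
L_3 ≈ -152.013889.
Error ≈ -261.25 − (-152.013889) ≈ -109.2361.

-109.2361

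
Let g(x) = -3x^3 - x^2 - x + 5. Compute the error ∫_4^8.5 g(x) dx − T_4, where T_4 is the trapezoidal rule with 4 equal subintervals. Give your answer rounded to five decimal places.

Exact integral: ∫_4^8.5 g(x) dx = -3912.046875.
T_4 ≈ -3966.3896484.
Error ≈ -3912.046875 − (-3966.3896484) ≈ 54.34277.

54.34277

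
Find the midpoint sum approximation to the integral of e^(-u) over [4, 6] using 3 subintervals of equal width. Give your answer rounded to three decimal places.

Δu = (6 − 4)/3 = 2/3.
Midpoints: 13/3, 5, 17/3.
f(13/3) ≈ 0.013, f(5) ≈ 0.007, f(17/3) ≈ 0.003.
Sum = Δu · [f(13/3) + f(5) + f(17/3)].
Sum ≈ 0.016.

0.016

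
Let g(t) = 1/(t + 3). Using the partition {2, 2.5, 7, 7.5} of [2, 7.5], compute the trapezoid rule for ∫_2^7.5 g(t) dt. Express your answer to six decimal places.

Subinterval widths: 0.5, 4.5, 0.5.
g(2) = 0.2, g(2.5) = 2/11, g(7) = 0.1, g(7.5) = 2/21.
On each subinterval the trapezoid contributes (Δt_i/2)·[g(t_{i-1}) + g(t_i)].
Sum ≈ 0.778355.

0.778355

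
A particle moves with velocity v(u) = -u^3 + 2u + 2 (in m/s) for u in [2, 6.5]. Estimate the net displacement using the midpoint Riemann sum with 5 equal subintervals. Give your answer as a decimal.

-391.1428125

Δu = (6.5 − 2)/5 = 0.9.
Midpoints: 2.45, 3.35, 4.25, 5.15, 6.05.
v(2.45) = -7.806125, v(3.35) = -28.895375, v(4.25) = -66.265625, v(5.15) = -124.290875, v(6.05) = -207.345125.
Sum = Δu · [v(2.45) + v(3.35) + v(4.25) + v(5.15) + v(6.05)].
Sum = -391.1428125.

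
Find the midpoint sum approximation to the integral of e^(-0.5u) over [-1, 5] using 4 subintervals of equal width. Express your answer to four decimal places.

Δu = (5 − (-1))/4 = 1.5.
Midpoints: -0.25, 1.25, 2.75, 4.25.
f(-0.25) ≈ 1.1331, f(1.25) ≈ 0.5353, f(2.75) ≈ 0.2528, f(4.25) ≈ 0.1194.
Sum = Δu · [f(-0.25) + f(1.25) + f(2.75) + f(4.25)].
Sum ≈ 3.0610.

3.0610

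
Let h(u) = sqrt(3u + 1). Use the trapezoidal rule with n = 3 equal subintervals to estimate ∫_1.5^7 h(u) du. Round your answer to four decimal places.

Δu = (7 − 1.5)/3 = 11/6.
h(1.5) ≈ 2.3452, h(10/3) ≈ 3.3166, h(31/6) ≈ 4.0620, h(7) ≈ 4.6904.
T_3 = (Δu/2)·[h(u_0) + 2h(u_1) + 2h(u_2) + h(u_3)].
Sum ≈ 19.9768.

19.9768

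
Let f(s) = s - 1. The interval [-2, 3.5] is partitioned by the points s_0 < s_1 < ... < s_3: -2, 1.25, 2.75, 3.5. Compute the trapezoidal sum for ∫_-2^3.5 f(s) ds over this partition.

Subinterval widths: 3.25, 1.5, 0.75.
f(-2) = -3, f(1.25) = 0.25, f(2.75) = 1.75, f(3.5) = 2.5.
On each subinterval the trapezoid contributes (Δs_i/2)·[f(s_{i-1}) + f(s_i)].
Sum = -1.375.

-1.375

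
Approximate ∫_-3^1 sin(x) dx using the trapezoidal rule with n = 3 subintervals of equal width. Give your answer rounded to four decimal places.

-1.2966

Δx = (1 − (-3))/3 = 4/3.
f(-3) ≈ -0.1411, f(-5/3) ≈ -0.9954, f(-1/3) ≈ -0.3272, f(1) ≈ 0.8415.
T_3 = (Δx/2)·[f(x_0) + 2f(x_1) + 2f(x_2) + f(x_3)].
Sum ≈ -1.2966.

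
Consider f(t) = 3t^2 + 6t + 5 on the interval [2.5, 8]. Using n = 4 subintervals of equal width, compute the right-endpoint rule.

Δt = (8 − 2.5)/4 = 1.375.
Right endpoints: 3.875, 5.25, 6.625, 8.
f(3.875) = 73.296875, f(5.25) = 119.1875, f(6.625) = 176.421875, f(8) = 245.
Sum = Δt · [f(3.875) + f(5.25) + f(6.625) + f(8)].
Sum = 844.12109375.

844.12109375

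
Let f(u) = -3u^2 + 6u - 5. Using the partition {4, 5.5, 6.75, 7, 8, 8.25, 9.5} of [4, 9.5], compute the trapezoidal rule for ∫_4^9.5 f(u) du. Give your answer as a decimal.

Subinterval widths: 1.5, 1.25, 0.25, 1, 0.25, 1.25.
f(4) = -29, f(5.5) = -62.75, f(6.75) = -101.1875, f(7) = -110, f(8) = -149, f(8.25) = -159.6875, f(9.5) = -218.75.
On each subinterval the trapezoid contributes (Δu_i/2)·[f(u_{i-1}) + f(u_i)].
Sum = -602.28125.

-602.28125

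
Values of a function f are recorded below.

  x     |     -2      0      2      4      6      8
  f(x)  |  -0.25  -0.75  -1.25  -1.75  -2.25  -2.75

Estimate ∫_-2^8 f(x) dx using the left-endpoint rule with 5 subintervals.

Δx = 2.
Sum = 2·[(-0.25) + (-0.75) + (-1.25) + (-1.75) + (-2.25)] = -12.5.

-12.5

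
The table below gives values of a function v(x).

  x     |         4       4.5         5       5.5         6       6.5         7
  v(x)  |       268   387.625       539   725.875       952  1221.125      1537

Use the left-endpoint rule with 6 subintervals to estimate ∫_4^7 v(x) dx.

2046.8125

Δx = 0.5.
Sum = 0.5·[268 + 387.625 + 539 + 725.875 + 952 + 1221.125] = 2046.8125.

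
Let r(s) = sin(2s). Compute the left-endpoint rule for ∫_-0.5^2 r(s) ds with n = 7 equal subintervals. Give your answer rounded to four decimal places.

0.5563

Δs = (2 − (-0.5))/7 = 5/14.
Left endpoints: -0.5, -1/7, 3/14, 4/7, 13/14, 9/7, 23/14.
r(-0.5) ≈ -0.8415, r(-1/7) ≈ -0.2818, r(3/14) ≈ 0.4156, r(4/7) ≈ 0.9098, r(13/14) ≈ 0.9593, r(9/7) ≈ 0.5398, r(23/14) ≈ -0.1436.
Sum = Δs · [r(-0.5) + r(-1/7) + r(3/14) + ...].
Sum ≈ 0.5563.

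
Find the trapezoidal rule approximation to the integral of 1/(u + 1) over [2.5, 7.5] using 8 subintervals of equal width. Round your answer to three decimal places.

0.890

Δu = (7.5 − 2.5)/8 = 0.625.
f(2.5) = 2/7, f(3.125) = 8/33, f(3.75) = 4/19, f(4.375) = 8/43, f(5) = 1/6, f(5.625) = 8/53, f(6.25) = 4/29, f(6.875) = 8/63, f(7.5) = 2/17.
T_8 = (Δu/2)·[f(u_0) + 2f(u_1) + ... + 2f(u_{7}) + f(u_8)].
Sum ≈ 0.890.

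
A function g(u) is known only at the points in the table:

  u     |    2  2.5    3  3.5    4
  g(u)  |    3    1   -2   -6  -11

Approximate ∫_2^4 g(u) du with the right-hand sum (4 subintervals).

-9

Δu = 0.5.
Sum = 0.5·[1 + (-2) + (-6) + (-11)] = -9.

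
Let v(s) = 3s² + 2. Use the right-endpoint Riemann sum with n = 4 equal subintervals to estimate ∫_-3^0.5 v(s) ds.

Δs = (0.5 − (-3))/4 = 0.875.
Right endpoints: -2.125, -1.25, -0.375, 0.5.
v(-2.125) = 15.546875, v(-1.25) = 6.6875, v(-0.375) = 2.421875, v(0.5) = 2.75.
Sum = Δs · [v(-2.125) + v(-1.25) + v(-0.375) + v(0.5)].
Sum = 23.98046875.

23.98046875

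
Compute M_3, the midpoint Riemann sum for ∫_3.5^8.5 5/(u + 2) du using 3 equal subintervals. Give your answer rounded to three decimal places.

3.220

Δu = (8.5 − 3.5)/3 = 5/3.
Midpoints: 13/3, 6, 23/3.
f(13/3) = 15/19, f(6) = 0.625, f(23/3) = 15/29.
Sum = Δu · [f(13/3) + f(6) + f(23/3)].
Sum ≈ 3.220.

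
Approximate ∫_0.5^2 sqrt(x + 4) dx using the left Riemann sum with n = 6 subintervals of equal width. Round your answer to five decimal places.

3.39281

Δx = (2 − 0.5)/6 = 0.25.
Left endpoints: 0.5, 0.75, 1, 1.25, 1.5, 1.75.
f(0.5) ≈ 2.12132, f(0.75) ≈ 2.17945, f(1) ≈ 2.23607, f(1.25) ≈ 2.29129, f(1.5) ≈ 2.34521, f(1.75) ≈ 2.39792.
Sum = Δx · [f(0.5) + f(0.75) + f(1) + ...].
Sum ≈ 3.39281.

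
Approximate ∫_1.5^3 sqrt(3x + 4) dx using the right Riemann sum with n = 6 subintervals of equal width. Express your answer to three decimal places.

4.995

Δx = (3 − 1.5)/6 = 0.25.
Right endpoints: 1.75, 2, 2.25, 2.5, 2.75, 3.
f(1.75) ≈ 3.041, f(2) ≈ 3.162, f(2.25) ≈ 3.279, f(2.5) ≈ 3.391, f(2.75) ≈ 3.500, f(3) ≈ 3.606.
Sum = Δx · [f(1.75) + f(2) + f(2.25) + ...].
Sum ≈ 4.995.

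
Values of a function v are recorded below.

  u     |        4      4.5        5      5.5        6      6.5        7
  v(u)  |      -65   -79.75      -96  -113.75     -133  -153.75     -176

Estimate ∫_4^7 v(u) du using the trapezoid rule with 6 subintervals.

-348.375

Δu = 0.5.
T_6 = (0.5/2)·[(-65) + 2·(-79.75) + 2·(-96) + 2·(-113.75) + 2·(-133) + 2·(-153.75) + (-176)] = -348.375.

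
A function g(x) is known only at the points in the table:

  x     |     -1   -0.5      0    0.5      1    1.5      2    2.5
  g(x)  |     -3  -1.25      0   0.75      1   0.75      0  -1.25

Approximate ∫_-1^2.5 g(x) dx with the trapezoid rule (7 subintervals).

Δx = 0.5.
T_7 = (0.5/2)·[(-3) + 2·(-1.25) + 2·0 + 2·0.75 + 2·1 + 2·0.75 + 2·0 + (-1.25)] = -0.4375.

-0.4375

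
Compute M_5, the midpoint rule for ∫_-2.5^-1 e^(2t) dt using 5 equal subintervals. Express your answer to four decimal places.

Δt = (-1 − (-2.5))/5 = 0.3.
Midpoints: -2.35, -2.05, -1.75, -1.45, -1.15.
f(-2.35) ≈ 0.0091, f(-2.05) ≈ 0.0166, f(-1.75) ≈ 0.0302, f(-1.45) ≈ 0.0550, f(-1.15) ≈ 0.1003.
Sum = Δt · [f(-2.35) + f(-2.05) + f(-1.75) + f(-1.45) + f(-1.15)].
Sum ≈ 0.0633.

0.0633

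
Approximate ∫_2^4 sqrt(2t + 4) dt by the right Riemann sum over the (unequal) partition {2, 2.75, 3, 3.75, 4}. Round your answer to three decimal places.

Subinterval widths: 0.75, 0.25, 0.75, 0.25.
Right endpoints: 2.75, 3, 3.75, 4.
f(2.75) ≈ 3.082, f(3) ≈ 3.162, f(3.75) ≈ 3.391, f(4) ≈ 3.464.
Sum = Σ Δt_i · f(t_i).
Sum ≈ 6.512.

6.512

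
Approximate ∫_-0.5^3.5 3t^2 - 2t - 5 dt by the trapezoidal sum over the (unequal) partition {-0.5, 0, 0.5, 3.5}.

Subinterval widths: 0.5, 0.5, 3.
f(-0.5) = -3.25, f(0) = -5, f(0.5) = -5.25, f(3.5) = 24.75.
On each subinterval the trapezoid contributes (Δt_i/2)·[f(t_{i-1}) + f(t_i)].
Sum = 24.625.

24.625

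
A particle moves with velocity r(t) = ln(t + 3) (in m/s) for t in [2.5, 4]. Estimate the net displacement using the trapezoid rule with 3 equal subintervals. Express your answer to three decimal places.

2.744

Δt = (4 − 2.5)/3 = 0.5.
r(2.5) ≈ 1.705, r(3) ≈ 1.792, r(3.5) ≈ 1.872, r(4) ≈ 1.946.
T_3 = (Δt/2)·[r(t_0) + 2r(t_1) + 2r(t_2) + r(t_3)].
Sum ≈ 2.744.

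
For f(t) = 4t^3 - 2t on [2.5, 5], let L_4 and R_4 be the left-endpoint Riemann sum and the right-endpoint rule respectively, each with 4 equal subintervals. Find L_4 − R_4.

L_4 = 439.35546875.
R_4 = 709.66796875.
L_4 − R_4 = -270.3125.

-270.3125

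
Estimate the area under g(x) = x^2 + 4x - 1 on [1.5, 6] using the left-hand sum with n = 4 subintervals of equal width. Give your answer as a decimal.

Δx = (6 − 1.5)/4 = 1.125.
Left endpoints: 1.5, 2.625, 3.75, 4.875.
g(1.5) = 7.25, g(2.625) = 16.390625, g(3.75) = 28.0625, g(4.875) = 42.265625.
Sum = Δx · [g(1.5) + g(2.625) + g(3.75) + g(4.875)].
Sum = 105.71484375.

105.71484375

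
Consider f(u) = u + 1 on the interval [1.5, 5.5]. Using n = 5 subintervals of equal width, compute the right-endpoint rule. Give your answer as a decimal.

19.6

Δu = (5.5 − 1.5)/5 = 0.8.
Right endpoints: 2.3, 3.1, 3.9, 4.7, 5.5.
f(2.3) = 3.3, f(3.1) = 4.1, f(3.9) = 4.9, f(4.7) = 5.7, f(5.5) = 6.5.
Sum = Δu · [f(2.3) + f(3.1) + f(3.9) + f(4.7) + f(5.5)].
Sum = 19.6.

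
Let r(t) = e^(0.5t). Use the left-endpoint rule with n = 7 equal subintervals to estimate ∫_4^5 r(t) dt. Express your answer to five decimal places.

Δt = (5 − 4)/7 = 1/7.
Left endpoints: 4, 29/7, 30/7, 31/7, 32/7, 33/7, 34/7.
r(4) ≈ 7.38906, r(29/7) ≈ 7.93615, r(30/7) ≈ 8.52376, r(31/7) ≈ 9.15487, r(32/7) ≈ 9.83271, r(33/7) ≈ 10.56073, r(34/7) ≈ 11.34267.
Sum = Δt · [r(4) + r(29/7) + r(30/7) + ...].
Sum ≈ 9.24856.

9.24856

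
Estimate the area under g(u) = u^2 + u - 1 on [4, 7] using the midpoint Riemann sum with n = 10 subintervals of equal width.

Δu = (7 − 4)/10 = 0.3.
Midpoints: 4.15, 4.45, 4.75, 5.05, 5.35, 5.65, 5.95, 6.25, 6.55, 6.85.
g(4.15) = 20.3725, g(4.45) = 23.2525, g(4.75) = 26.3125, g(5.05) = 29.5525, g(5.35) = 32.9725, g(5.65) = 36.5725, g(5.95) = 40.3525, g(6.25) = 44.3125, g(6.55) = 48.4525, g(6.85) = 52.7725.
Sum = Δu · [g(4.15) + g(4.45) + g(4.75) + ...].
Sum = 106.4775.

106.4775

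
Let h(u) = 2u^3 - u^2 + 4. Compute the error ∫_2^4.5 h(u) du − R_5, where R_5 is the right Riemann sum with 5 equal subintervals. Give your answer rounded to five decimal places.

Exact integral: ∫_2^4.5 h(u) du ≈ 179.3229167.
R_5 = 218.75.
Error ≈ 179.3229167 − 218.75 ≈ -39.42708.

-39.42708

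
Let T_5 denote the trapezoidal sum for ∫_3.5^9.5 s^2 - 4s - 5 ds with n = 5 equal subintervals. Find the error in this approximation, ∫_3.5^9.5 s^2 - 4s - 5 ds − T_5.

Exact integral: ∫_3.5^9.5 f(s) ds = 85.5.
T_5 = 86.94.
Error = 85.5 − 86.94 = -1.44.

-1.44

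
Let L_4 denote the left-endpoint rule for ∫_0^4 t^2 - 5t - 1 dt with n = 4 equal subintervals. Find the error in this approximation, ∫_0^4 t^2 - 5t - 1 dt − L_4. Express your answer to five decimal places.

-2.66667

Exact integral: ∫_0^4 f(t) dt ≈ -22.6666667.
L_4 = -20.
Error ≈ -22.6666667 − (-20) ≈ -2.66667.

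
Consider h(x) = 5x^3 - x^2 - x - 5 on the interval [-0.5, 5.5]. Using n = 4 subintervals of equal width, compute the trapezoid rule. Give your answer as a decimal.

Δx = (5.5 − (-0.5))/4 = 1.5.
h(-0.5) = -5.375, h(1) = -2, h(2.5) = 64.375, h(4) = 295, h(5.5) = 791.125.
T_4 = (Δx/2)·[h(x_0) + 2h(x_1) + 2h(x_2) + 2h(x_3) + h(x_4)].
Sum = 1125.375.

1125.375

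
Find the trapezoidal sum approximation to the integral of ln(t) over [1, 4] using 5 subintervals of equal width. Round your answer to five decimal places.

Δt = (4 − 1)/5 = 0.6.
f(1) ≈ 0.00000, f(1.6) ≈ 0.47000, f(2.2) ≈ 0.78846, f(2.8) ≈ 1.02962, f(3.4) ≈ 1.22378, f(4) ≈ 1.38629.
T_5 = (Δt/2)·[f(t_0) + 2f(t_1) + ... + 2f(t_{4}) + f(t_5)].
Sum ≈ 2.52300.

2.52300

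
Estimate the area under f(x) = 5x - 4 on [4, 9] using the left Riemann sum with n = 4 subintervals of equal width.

126.875

Δx = (9 − 4)/4 = 1.25.
Left endpoints: 4, 5.25, 6.5, 7.75.
f(4) = 16, f(5.25) = 22.25, f(6.5) = 28.5, f(7.75) = 34.75.
Sum = Δx · [f(4) + f(5.25) + f(6.5) + f(7.75)].
Sum = 126.875.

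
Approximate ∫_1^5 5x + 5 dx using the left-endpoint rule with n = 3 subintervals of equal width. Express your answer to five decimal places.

66.66667

Δx = (5 − 1)/3 = 4/3.
Left endpoints: 1, 7/3, 11/3.
f(1) = 10, f(7/3) = 50/3, f(11/3) = 70/3.
Sum = Δx · [f(1) + f(7/3) + f(11/3)].
Sum ≈ 66.66667.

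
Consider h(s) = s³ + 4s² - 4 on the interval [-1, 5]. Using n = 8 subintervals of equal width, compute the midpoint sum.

297.1875

Δs = (5 − (-1))/8 = 0.75.
Midpoints: -0.625, 0.125, 0.875, 1.625, 2.375, 3.125, 3.875, 4.625.
h(-0.625) = -1373/512, h(0.125) = -2015/512, h(0.875) = -137/512, h(1.625) = 5557/512, h(2.375) = 16363/512, h(3.125) = 33577/512, h(3.875) = 58495/512, h(4.625) = 92413/512.
Sum = Δs · [h(-0.625) + h(0.125) + h(0.875) + ...].
Sum = 297.1875.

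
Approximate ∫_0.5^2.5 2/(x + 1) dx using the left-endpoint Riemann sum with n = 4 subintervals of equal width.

Δx = (2.5 − 0.5)/4 = 0.5.
Left endpoints: 0.5, 1, 1.5, 2.
f(0.5) = 4/3, f(1) = 1, f(1.5) = 0.8, f(2) = 2/3.
Sum = Δx · [f(0.5) + f(1) + f(1.5) + f(2)].
Sum = 1.9.

1.9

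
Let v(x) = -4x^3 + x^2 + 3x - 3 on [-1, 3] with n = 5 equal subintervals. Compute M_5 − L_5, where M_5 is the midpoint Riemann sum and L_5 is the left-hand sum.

-29.76

M_5 = -68.32.
L_5 = -38.56.
M_5 − L_5 = -29.76.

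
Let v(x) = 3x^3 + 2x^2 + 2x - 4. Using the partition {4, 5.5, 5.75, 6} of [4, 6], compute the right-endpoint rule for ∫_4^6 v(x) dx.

1192.92578125

Subinterval widths: 1.5, 0.25, 0.25.
Right endpoints: 5.5, 5.75, 6.
v(5.5) = 566.625, v(5.75) = 643.953125, v(6) = 728.
Sum = Σ Δx_i · v(x_i).
Sum = 1192.92578125.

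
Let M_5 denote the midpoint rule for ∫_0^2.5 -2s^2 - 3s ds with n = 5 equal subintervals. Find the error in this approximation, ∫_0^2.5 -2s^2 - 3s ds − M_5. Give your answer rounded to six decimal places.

Exact integral: ∫_0^2.5 f(s) ds ≈ -19.79166667.
M_5 = -19.6875.
Error ≈ -19.79166667 − (-19.6875) ≈ -0.104167.

-0.104167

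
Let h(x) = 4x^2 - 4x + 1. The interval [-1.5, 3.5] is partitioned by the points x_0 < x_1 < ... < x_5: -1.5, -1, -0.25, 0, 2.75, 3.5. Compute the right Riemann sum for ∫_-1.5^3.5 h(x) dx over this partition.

Subinterval widths: 0.5, 0.75, 0.25, 2.75, 0.75.
Right endpoints: -1, -0.25, 0, 2.75, 3.5.
h(-1) = 9, h(-0.25) = 2.25, h(0) = 1, h(2.75) = 20.25, h(3.5) = 36.
Sum = Σ Δx_i · h(x_i).
Sum = 89.125.

89.125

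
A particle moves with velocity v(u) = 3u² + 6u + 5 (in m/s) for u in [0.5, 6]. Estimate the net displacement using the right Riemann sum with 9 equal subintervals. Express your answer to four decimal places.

394.5062

Δu = (6 − 0.5)/9 = 11/18.
Right endpoints: 10/9, 31/18, 7/3, 53/18, 32/9, 25/6, 43/9, 97/18, 6.
v(10/9) = 415/27, v(31/18) = 2617/108, v(7/3) = 106/3, v(53/18) = 5257/108, v(32/9) = 1735/27, v(25/6) = 985/12, v(43/9) = 2758/27, v(97/18) = 13441/108, v(6) = 149.
Sum = Δu · [v(10/9) + v(31/18) + v(7/3) + ...].
Sum ≈ 394.5062.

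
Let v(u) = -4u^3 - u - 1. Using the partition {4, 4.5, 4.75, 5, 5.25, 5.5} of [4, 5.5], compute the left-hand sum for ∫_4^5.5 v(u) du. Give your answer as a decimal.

-604.375

Subinterval widths: 0.5, 0.25, 0.25, 0.25, 0.25.
Left endpoints: 4, 4.5, 4.75, 5, 5.25.
v(4) = -261, v(4.5) = -370, v(4.75) = -434.4375, v(5) = -506, v(5.25) = -585.0625.
Sum = Σ Δu_i · v(u_i).
Sum = -604.375.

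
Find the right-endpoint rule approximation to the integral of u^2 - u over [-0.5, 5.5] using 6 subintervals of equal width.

53.5

Δu = (5.5 − (-0.5))/6 = 1.
Right endpoints: 0.5, 1.5, 2.5, 3.5, 4.5, 5.5.
f(0.5) = -0.25, f(1.5) = 0.75, f(2.5) = 3.75, f(3.5) = 8.75, f(4.5) = 15.75, f(5.5) = 24.75.
Sum = Δu · [f(0.5) + f(1.5) + f(2.5) + ...].
Sum = 53.5.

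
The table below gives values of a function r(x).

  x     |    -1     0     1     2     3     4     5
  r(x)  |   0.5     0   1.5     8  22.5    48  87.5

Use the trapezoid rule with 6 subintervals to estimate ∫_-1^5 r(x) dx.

124

Δx = 1.
T_6 = (1/2)·[0.5 + 2·0 + 2·1.5 + 2·8 + 2·22.5 + 2·48 + 87.5] = 124.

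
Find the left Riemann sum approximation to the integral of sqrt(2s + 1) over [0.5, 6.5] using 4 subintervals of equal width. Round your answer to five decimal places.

Δs = (6.5 − 0.5)/4 = 1.5.
Left endpoints: 0.5, 2, 3.5, 5.
f(0.5) ≈ 1.41421, f(2) ≈ 2.23607, f(3.5) ≈ 2.82843, f(5) ≈ 3.31662.
Sum = Δs · [f(0.5) + f(2) + f(3.5) + f(5)].
Sum ≈ 14.69300.

14.69300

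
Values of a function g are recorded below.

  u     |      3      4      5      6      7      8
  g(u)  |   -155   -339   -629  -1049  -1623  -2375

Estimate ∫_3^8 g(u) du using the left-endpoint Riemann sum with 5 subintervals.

Δu = 1.
Sum = 1·[(-155) + (-339) + (-629) + (-1049) + (-1623)] = -3795.

-3795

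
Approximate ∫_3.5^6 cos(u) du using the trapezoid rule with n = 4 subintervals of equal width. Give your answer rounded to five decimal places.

Δu = (6 − 3.5)/4 = 0.625.
f(3.5) ≈ -0.93646, f(4.125) ≈ -0.55419, f(4.75) ≈ 0.03760, f(5.375) ≈ 0.61518, f(6) ≈ 0.96017.
T_4 = (Δu/2)·[f(u_0) + 2f(u_1) + 2f(u_2) + 2f(u_3) + f(u_4)].
Sum ≈ 0.06903.

0.06903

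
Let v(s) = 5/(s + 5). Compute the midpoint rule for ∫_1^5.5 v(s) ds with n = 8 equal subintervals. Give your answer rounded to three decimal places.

2.797

Δs = (5.5 − 1)/8 = 0.5625.
Midpoints: 1.28125, 1.84375, 2.40625, 2.96875, 3.53125, 4.09375, 4.65625, 5.21875.
v(1.28125) = 160/201, v(1.84375) = 160/219, v(2.40625) = 160/237, v(2.96875) = 32/51, v(3.53125) = 160/273, v(4.09375) = 160/291, v(4.65625) = 160/309, v(5.21875) = 160/327.
Sum = Δs · [v(1.28125) + v(1.84375) + v(2.40625) + ...].
Sum ≈ 2.797.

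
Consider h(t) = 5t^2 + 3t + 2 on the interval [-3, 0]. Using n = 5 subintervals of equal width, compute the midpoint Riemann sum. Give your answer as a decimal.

37.05

Δt = (0 − (-3))/5 = 0.6.
Midpoints: -2.7, -2.1, -1.5, -0.9, -0.3.
h(-2.7) = 30.35, h(-2.1) = 17.75, h(-1.5) = 8.75, h(-0.9) = 3.35, h(-0.3) = 1.55.
Sum = Δt · [h(-2.7) + h(-2.1) + h(-1.5) + h(-0.9) + h(-0.3)].
Sum = 37.05.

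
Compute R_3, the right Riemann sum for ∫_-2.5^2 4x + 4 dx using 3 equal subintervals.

Δx = (2 − (-2.5))/3 = 1.5.
Right endpoints: -1, 0.5, 2.
f(-1) = 0, f(0.5) = 6, f(2) = 12.
Sum = Δx · [f(-1) + f(0.5) + f(2)].
Sum = 27.

27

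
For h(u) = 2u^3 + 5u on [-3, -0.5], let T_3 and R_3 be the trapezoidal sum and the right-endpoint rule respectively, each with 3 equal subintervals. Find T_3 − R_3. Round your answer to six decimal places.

-27.604167

T_3 ≈ -65.38194444.
R_3 ≈ -37.77777778.
T_3 − R_3 ≈ -27.604167.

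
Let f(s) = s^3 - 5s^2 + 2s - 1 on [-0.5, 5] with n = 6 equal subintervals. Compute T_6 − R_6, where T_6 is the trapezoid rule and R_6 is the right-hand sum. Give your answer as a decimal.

-5.671875

T_6 ≈ -31.709346.
R_6 ≈ -26.037471.
T_6 − R_6 = -5.671875.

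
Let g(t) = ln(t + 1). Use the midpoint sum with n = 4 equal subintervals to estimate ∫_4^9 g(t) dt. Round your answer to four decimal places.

Δt = (9 − 4)/4 = 1.25.
Midpoints: 4.625, 5.875, 7.125, 8.375.
g(4.625) ≈ 1.7272, g(5.875) ≈ 1.9279, g(7.125) ≈ 2.0949, g(8.375) ≈ 2.2380.
Sum = Δt · [g(4.625) + g(5.875) + g(7.125) + g(8.375)].
Sum ≈ 9.9851.

9.9851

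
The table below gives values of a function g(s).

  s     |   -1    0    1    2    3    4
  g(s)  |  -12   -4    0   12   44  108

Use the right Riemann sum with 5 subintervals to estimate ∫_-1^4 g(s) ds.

160

Δs = 1.
Sum = 1·[(-4) + 0 + 12 + 44 + 108] = 160.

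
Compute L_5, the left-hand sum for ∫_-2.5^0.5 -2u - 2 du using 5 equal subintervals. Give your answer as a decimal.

Δu = (0.5 − (-2.5))/5 = 0.6.
Left endpoints: -2.5, -1.9, -1.3, -0.7, -0.1.
f(-2.5) = 3, f(-1.9) = 1.8, f(-1.3) = 0.6, f(-0.7) = -0.6, f(-0.1) = -1.8.
Sum = Δu · [f(-2.5) + f(-1.9) + f(-1.3) + f(-0.7) + f(-0.1)].
Sum = 1.8.

1.8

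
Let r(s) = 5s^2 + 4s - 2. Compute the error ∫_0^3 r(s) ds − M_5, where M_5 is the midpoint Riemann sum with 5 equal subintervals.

0.45

Exact integral: ∫_0^3 r(s) ds = 57.
M_5 = 56.55.
Error = 57 − 56.55 = 0.45.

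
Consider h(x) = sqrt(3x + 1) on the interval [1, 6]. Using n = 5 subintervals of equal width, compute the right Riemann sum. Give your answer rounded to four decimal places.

17.7725

Δx = (6 − 1)/5 = 1.
Right endpoints: 2, 3, 4, 5, 6.
h(2) ≈ 2.6458, h(3) ≈ 3.1623, h(4) ≈ 3.6056, h(5) ≈ 4.0000, h(6) ≈ 4.3589.
Sum = Δx · [h(2) + h(3) + h(4) + h(5) + h(6)].
Sum ≈ 17.7725.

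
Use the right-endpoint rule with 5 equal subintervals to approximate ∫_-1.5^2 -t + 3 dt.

Δt = (2 − (-1.5))/5 = 0.7.
Right endpoints: -0.8, -0.1, 0.6, 1.3, 2.
f(-0.8) = 3.8, f(-0.1) = 3.1, f(0.6) = 2.4, f(1.3) = 1.7, f(2) = 1.
Sum = Δt · [f(-0.8) + f(-0.1) + f(0.6) + f(1.3) + f(2)].
Sum = 8.4.

8.4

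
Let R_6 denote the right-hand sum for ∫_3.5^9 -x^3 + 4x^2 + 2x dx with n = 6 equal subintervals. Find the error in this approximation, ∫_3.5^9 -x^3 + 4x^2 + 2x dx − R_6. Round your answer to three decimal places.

194.752

Exact integral: ∫_3.5^9 f(x) dx ≈ -619.15104.
R_6 ≈ -813.90292.
Error ≈ -619.15104 − (-813.90292) ≈ 194.752.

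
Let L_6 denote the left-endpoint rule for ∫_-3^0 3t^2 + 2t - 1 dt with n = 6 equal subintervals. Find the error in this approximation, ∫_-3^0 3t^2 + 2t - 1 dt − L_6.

Exact integral: ∫_-3^0 f(t) dt = 15.
L_6 = 20.625.
Error = 15 − 20.625 = -5.625.

-5.625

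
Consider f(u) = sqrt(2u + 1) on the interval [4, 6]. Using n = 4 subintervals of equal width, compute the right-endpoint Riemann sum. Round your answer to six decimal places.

Δu = (6 − 4)/4 = 0.5.
Right endpoints: 4.5, 5, 5.5, 6.
f(4.5) ≈ 3.162278, f(5) ≈ 3.316625, f(5.5) ≈ 3.464102, f(6) ≈ 3.605551.
Sum = Δu · [f(4.5) + f(5) + f(5.5) + f(6)].
Sum ≈ 6.774278.

6.774278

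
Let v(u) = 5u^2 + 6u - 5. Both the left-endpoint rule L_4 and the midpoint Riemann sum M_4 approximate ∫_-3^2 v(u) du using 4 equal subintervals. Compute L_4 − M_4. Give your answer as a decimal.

6.640625

L_4 = 21.71875.
M_4 = 15.078125.
L_4 − M_4 = 6.640625.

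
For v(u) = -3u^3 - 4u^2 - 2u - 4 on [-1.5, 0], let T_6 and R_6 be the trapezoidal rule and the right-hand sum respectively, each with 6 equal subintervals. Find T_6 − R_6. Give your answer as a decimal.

0.515625

T_6 = -4.41015625.
R_6 = -4.92578125.
T_6 − R_6 = 0.515625.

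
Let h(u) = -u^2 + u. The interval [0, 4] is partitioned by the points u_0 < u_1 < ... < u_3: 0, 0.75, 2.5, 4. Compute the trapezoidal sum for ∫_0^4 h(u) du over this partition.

-14.859375

Subinterval widths: 0.75, 1.75, 1.5.
h(0) = 0, h(0.75) = 0.1875, h(2.5) = -3.75, h(4) = -12.
On each subinterval the trapezoid contributes (Δu_i/2)·[h(u_{i-1}) + h(u_i)].
Sum = -14.859375.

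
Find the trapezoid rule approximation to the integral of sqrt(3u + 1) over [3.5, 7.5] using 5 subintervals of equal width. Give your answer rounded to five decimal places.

Δu = (7.5 − 3.5)/5 = 0.8.
f(3.5) ≈ 3.39116, f(4.3) ≈ 3.72827, f(5.1) ≈ 4.03733, f(5.9) ≈ 4.32435, f(6.7) ≈ 4.59347, f(7.5) ≈ 4.84768.
T_5 = (Δu/2)·[f(u_0) + 2f(u_1) + ... + 2f(u_{4}) + f(u_5)].
Sum ≈ 16.64227.

16.64227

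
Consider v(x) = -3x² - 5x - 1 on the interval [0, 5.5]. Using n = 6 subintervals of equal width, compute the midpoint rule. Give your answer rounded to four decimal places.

-246.3446

Δx = (5.5 − 0)/6 = 11/12.
Midpoints: 11/24, 1.375, 55/24, 77/24, 4.125, 121/24.
v(11/24) = -3.921875, v(1.375) = -13.546875, v(55/24) = -5417/192, v(77/24) = -47.921875, v(4.125) = -72.671875, v(121/24) = -19673/192.
Sum = Δx · [v(11/24) + v(1.375) + v(55/24) + ...].
Sum ≈ -246.3446.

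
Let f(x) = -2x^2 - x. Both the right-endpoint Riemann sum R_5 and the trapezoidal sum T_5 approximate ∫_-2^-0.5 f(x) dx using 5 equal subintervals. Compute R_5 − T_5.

R_5 = -2.52.
T_5 = -3.42.
R_5 − T_5 = 0.9.

0.9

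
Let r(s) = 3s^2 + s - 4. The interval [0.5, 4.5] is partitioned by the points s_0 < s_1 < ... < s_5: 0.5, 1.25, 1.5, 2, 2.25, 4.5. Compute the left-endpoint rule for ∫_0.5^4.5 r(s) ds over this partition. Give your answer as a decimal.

Subinterval widths: 0.75, 0.25, 0.5, 0.25, 2.25.
Left endpoints: 0.5, 1.25, 1.5, 2, 2.25.
r(0.5) = -2.75, r(1.25) = 1.9375, r(1.5) = 4.25, r(2) = 10, r(2.25) = 13.4375.
Sum = Σ Δs_i · r(s_i).
Sum = 33.28125.

33.28125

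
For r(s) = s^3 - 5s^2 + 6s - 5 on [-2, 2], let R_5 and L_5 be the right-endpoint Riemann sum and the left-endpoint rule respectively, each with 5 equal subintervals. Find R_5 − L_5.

R_5 = -32.8.
L_5 = -64.8.
R_5 − L_5 = 32.

32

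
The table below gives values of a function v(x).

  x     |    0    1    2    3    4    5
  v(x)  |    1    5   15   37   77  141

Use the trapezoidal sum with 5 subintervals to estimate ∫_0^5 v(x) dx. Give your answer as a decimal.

Δx = 1.
T_5 = (1/2)·[1 + 2·5 + 2·15 + 2·37 + 2·77 + 141] = 205.

205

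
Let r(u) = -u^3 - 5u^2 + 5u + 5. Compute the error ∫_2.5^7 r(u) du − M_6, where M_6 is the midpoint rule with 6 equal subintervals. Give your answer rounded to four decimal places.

Exact integral: ∫_2.5^7 r(u) du = -1006.734375.
M_6 ≈ -1002.673828.
Error ≈ -1006.734375 − (-1002.673828) ≈ -4.0605.

-4.0605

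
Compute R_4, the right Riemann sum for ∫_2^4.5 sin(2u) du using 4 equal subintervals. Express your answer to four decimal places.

Δu = (4.5 − 2)/4 = 0.625.
Right endpoints: 2.625, 3.25, 3.875, 4.5.
f(2.625) ≈ -0.8589, f(3.25) ≈ 0.2151, f(3.875) ≈ 0.9946, f(4.5) ≈ 0.4121.
Sum = Δu · [f(2.625) + f(3.25) + f(3.875) + f(4.5)].
Sum ≈ 0.4768.

0.4768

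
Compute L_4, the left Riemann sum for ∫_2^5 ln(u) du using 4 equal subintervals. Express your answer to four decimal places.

Δu = (5 − 2)/4 = 0.75.
Left endpoints: 2, 2.75, 3.5, 4.25.
f(2) ≈ 0.6931, f(2.75) ≈ 1.0116, f(3.5) ≈ 1.2528, f(4.25) ≈ 1.4469.
Sum = Δu · [f(2) + f(2.75) + f(3.5) + f(4.25)].
Sum ≈ 3.3033.

3.3033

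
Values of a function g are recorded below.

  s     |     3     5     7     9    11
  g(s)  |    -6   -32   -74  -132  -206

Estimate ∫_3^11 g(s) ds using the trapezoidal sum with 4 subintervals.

Δs = 2.
T_4 = (2/2)·[(-6) + 2·(-32) + 2·(-74) + 2·(-132) + (-206)] = -688.

-688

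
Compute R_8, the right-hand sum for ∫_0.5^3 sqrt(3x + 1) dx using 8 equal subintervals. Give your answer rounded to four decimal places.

6.3921

Δx = (3 − 0.5)/8 = 0.3125.
Right endpoints: 0.8125, 1.125, 1.4375, 1.75, 2.0625, 2.375, 2.6875, 3.
f(0.8125) ≈ 1.8540, f(1.125) ≈ 2.0917, f(1.4375) ≈ 2.3049, f(1.75) ≈ 2.5000, f(2.0625) ≈ 2.6810, f(2.375) ≈ 2.8504, f(2.6875) ≈ 3.0104, f(3) ≈ 3.1623.
Sum = Δx · [f(0.8125) + f(1.125) + f(1.4375) + ...].
Sum ≈ 6.3921.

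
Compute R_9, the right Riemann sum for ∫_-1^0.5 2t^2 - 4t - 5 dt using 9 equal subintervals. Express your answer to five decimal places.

-5.86111

Δt = (0.5 − (-1))/9 = 1/6.
Right endpoints: -5/6, -2/3, -0.5, -1/3, -1/6, 0, 1/6, 1/3, 0.5.
f(-5/6) = -5/18, f(-2/3) = -13/9, f(-0.5) = -2.5, f(-1/3) = -31/9, f(-1/6) = -77/18, f(0) = -5, f(1/6) = -101/18, f(1/3) = -55/9, f(0.5) = -6.5.
Sum = Δt · [f(-5/6) + f(-2/3) + f(-0.5) + ...].
Sum ≈ -5.86111.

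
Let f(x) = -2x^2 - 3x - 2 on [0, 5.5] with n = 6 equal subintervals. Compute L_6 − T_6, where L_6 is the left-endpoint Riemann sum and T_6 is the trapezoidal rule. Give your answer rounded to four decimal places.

35.2917

L_6 ≈ -133.540509.
T_6 ≈ -168.832176.
L_6 − T_6 ≈ 35.2917.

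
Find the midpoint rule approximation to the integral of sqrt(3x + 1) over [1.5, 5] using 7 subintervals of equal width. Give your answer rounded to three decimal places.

Δx = (5 − 1.5)/7 = 0.5.
Midpoints: 1.75, 2.25, 2.75, 3.25, 3.75, 4.25, 4.75.
f(1.75) ≈ 2.500, f(2.25) ≈ 2.784, f(2.75) ≈ 3.041, f(3.25) ≈ 3.279, f(3.75) ≈ 3.500, f(4.25) ≈ 3.708, f(4.75) ≈ 3.905.
Sum = Δx · [f(1.75) + f(2.25) + f(2.75) + ...].
Sum ≈ 11.359.

11.359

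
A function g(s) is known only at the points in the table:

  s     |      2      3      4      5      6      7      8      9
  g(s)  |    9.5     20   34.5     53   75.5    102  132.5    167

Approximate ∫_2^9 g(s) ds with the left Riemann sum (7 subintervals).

Δs = 1.
Sum = 1·[9.5 + 20 + 34.5 + 53 + 75.5 + 102 + 132.5] = 427.

427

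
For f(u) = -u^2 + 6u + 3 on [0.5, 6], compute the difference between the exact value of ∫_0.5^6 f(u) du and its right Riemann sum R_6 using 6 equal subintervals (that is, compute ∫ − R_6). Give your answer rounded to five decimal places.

Exact integral: ∫_0.5^6 f(u) du ≈ 51.7916667.
R_6 ≈ 49.7609954.
Error ≈ 51.7916667 − 49.7609954 ≈ 2.03067.

2.03067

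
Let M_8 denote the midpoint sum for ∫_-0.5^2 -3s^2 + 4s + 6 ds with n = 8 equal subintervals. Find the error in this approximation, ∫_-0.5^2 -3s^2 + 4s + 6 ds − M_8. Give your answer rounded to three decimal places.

Exact integral: ∫_-0.5^2 f(s) ds = 14.375.
M_8 ≈ 14.43604.
Error ≈ 14.375 − 14.43604 ≈ -0.061.

-0.061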